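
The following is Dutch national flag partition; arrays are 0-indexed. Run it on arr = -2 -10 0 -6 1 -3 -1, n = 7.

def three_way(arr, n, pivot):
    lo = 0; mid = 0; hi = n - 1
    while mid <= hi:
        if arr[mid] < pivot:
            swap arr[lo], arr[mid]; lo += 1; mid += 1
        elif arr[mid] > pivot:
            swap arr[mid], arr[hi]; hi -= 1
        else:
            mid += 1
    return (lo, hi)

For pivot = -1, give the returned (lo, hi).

(4, 4)

pivot = -1; lo=0, mid=0, hi=6
arr[mid]=-2<-1: swap arr[0],arr[0]; lo=1,mid=1 → -2 -10 0 -6 1 -3 -1
arr[mid]=-10<-1: swap arr[1],arr[1]; lo=2,mid=2 → -2 -10 0 -6 1 -3 -1
arr[mid]=0>-1: swap arr[2],arr[6]; hi=5 → -2 -10 -1 -6 1 -3 0
arr[mid]=-1=-1: mid=3
arr[mid]=-6<-1: swap arr[2],arr[3]; lo=3,mid=4 → -2 -10 -6 -1 1 -3 0
arr[mid]=1>-1: swap arr[4],arr[5]; hi=4 → -2 -10 -6 -1 -3 1 0
arr[mid]=-3<-1: swap arr[3],arr[4]; lo=4,mid=5 → -2 -10 -6 -3 -1 1 0
end: lo=4, hi=4; arr = -2 -10 -6 -3 -1 1 0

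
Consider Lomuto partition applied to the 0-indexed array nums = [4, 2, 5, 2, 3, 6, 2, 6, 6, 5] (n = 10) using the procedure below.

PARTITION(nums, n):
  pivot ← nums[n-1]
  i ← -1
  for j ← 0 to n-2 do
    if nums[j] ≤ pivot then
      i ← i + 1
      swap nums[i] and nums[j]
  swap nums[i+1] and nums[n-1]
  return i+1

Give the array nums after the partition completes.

pivot=5, i=-1
j=0: 4≤5, i=0, swap(0,0) ⇒ [4, 2, 5, 2, 3, 6, 2, 6, 6, 5]
j=1: 2≤5, i=1, swap(1,1) ⇒ [4, 2, 5, 2, 3, 6, 2, 6, 6, 5]
j=2: 5≤5, i=2, swap(2,2) ⇒ [4, 2, 5, 2, 3, 6, 2, 6, 6, 5]
j=3: 2≤5, i=3, swap(3,3) ⇒ [4, 2, 5, 2, 3, 6, 2, 6, 6, 5]
j=4: 3≤5, i=4, swap(4,4) ⇒ [4, 2, 5, 2, 3, 6, 2, 6, 6, 5]
j=5: 6>5, skip
j=6: 2≤5, i=5, swap(5,6) ⇒ [4, 2, 5, 2, 3, 2, 6, 6, 6, 5]
j=7: 6>5, skip
j=8: 6>5, skip
swap(6,9) ⇒ [4, 2, 5, 2, 3, 2, 5, 6, 6, 6]; return 6

[4, 2, 5, 2, 3, 2, 5, 6, 6, 6]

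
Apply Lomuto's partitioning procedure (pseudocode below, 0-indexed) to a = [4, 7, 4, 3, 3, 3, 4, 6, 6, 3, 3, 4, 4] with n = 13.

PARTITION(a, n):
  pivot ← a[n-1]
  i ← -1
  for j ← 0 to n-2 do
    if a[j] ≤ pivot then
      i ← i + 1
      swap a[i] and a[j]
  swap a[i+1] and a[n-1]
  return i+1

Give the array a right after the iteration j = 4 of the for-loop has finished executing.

pivot = a[12] = 4; i = -1
j=0: a[0]=4 ≤ 4 → i=0, swap a[0],a[0] (no change) → [4, 7, 4, 3, 3, 3, 4, 6, 6, 3, 3, 4, 4]
j=1: a[1]=7 > 4 → no swap
j=2: a[2]=4 ≤ 4 → i=1, swap a[1],a[2] → [4, 4, 7, 3, 3, 3, 4, 6, 6, 3, 3, 4, 4]
j=3: a[3]=3 ≤ 4 → i=2, swap a[2],a[3] → [4, 4, 3, 7, 3, 3, 4, 6, 6, 3, 3, 4, 4]
j=4: a[4]=3 ≤ 4 → i=3, swap a[3],a[4] → [4, 4, 3, 3, 7, 3, 4, 6, 6, 3, 3, 4, 4]
(after j=4) a = [4, 4, 3, 3, 7, 3, 4, 6, 6, 3, 3, 4, 4]

[4, 4, 3, 3, 7, 3, 4, 6, 6, 3, 3, 4, 4]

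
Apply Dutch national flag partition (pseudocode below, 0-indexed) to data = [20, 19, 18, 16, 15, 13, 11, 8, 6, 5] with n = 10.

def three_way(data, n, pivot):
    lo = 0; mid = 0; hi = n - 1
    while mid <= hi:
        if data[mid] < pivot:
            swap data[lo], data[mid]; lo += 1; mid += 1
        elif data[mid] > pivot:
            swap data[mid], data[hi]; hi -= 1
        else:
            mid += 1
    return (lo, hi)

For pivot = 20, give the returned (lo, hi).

(9, 9)

pivot = 20; lo=0, mid=0, hi=9
data[mid]=20=20: mid=1
data[mid]=19<20: swap data[0],data[1]; lo=1,mid=2 → [19, 20, 18, 16, 15, 13, 11, 8, 6, 5]
data[mid]=18<20: swap data[1],data[2]; lo=2,mid=3 → [19, 18, 20, 16, 15, 13, 11, 8, 6, 5]
data[mid]=16<20: swap data[2],data[3]; lo=3,mid=4 → [19, 18, 16, 20, 15, 13, 11, 8, 6, 5]
data[mid]=15<20: swap data[3],data[4]; lo=4,mid=5 → [19, 18, 16, 15, 20, 13, 11, 8, 6, 5]
data[mid]=13<20: swap data[4],data[5]; lo=5,mid=6 → [19, 18, 16, 15, 13, 20, 11, 8, 6, 5]
data[mid]=11<20: swap data[5],data[6]; lo=6,mid=7 → [19, 18, 16, 15, 13, 11, 20, 8, 6, 5]
data[mid]=8<20: swap data[6],data[7]; lo=7,mid=8 → [19, 18, 16, 15, 13, 11, 8, 20, 6, 5]
data[mid]=6<20: swap data[7],data[8]; lo=8,mid=9 → [19, 18, 16, 15, 13, 11, 8, 6, 20, 5]
data[mid]=5<20: swap data[8],data[9]; lo=9,mid=10 → [19, 18, 16, 15, 13, 11, 8, 6, 5, 20]
end: lo=9, hi=9; data = [19, 18, 16, 15, 13, 11, 8, 6, 5, 20]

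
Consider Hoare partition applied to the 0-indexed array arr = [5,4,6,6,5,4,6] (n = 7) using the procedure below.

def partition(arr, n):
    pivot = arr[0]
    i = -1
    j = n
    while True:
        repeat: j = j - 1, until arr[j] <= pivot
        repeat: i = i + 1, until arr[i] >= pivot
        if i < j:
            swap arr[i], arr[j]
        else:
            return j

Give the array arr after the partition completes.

pivot=5
j stops at 5 (4), i stops at 0 (5); swap ⇒ [4,4,6,6,5,5,6]
j stops at 4 (5), i stops at 2 (6); swap ⇒ [4,4,5,6,6,5,6]
j stops at 2, i stops at 3; i≥j ⇒ return 2. arr=[4,4,5,6,6,5,6]

[4,4,5,6,6,5,6]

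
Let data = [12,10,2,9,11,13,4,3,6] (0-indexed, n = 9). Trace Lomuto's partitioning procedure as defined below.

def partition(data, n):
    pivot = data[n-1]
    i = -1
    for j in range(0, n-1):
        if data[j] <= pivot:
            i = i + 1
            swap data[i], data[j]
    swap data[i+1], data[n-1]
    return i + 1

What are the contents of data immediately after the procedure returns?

pivot = data[8] = 6; i = -1
j=0: data[0]=12 > 6 → no swap
j=1: data[1]=10 > 6 → no swap
j=2: data[2]=2 ≤ 6 → i=0, swap data[0],data[2] → [2,10,12,9,11,13,4,3,6]
j=3: data[3]=9 > 6 → no swap
j=4: data[4]=11 > 6 → no swap
j=5: data[5]=13 > 6 → no swap
j=6: data[6]=4 ≤ 6 → i=1, swap data[1],data[6] → [2,4,12,9,11,13,10,3,6]
j=7: data[7]=3 ≤ 6 → i=2, swap data[2],data[7] → [2,4,3,9,11,13,10,12,6]
final swap data[3],data[8] → [2,4,3,6,11,13,10,12,9]; return 3

[2,4,3,6,11,13,10,12,9]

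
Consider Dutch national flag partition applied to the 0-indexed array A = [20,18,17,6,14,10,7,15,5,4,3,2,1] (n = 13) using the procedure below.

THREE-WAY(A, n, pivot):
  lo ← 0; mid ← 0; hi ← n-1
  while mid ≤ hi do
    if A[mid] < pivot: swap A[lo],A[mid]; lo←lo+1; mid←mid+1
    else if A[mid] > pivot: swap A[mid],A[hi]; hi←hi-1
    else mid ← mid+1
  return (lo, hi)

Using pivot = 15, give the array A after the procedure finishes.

pivot = 15; lo=0, mid=0, hi=12
A[mid]=20>15: swap A[0],A[12]; hi=11 → [1,18,17,6,14,10,7,15,5,4,3,2,20]
A[mid]=1<15: swap A[0],A[0]; lo=1,mid=1 → [1,18,17,6,14,10,7,15,5,4,3,2,20]
A[mid]=18>15: swap A[1],A[11]; hi=10 → [1,2,17,6,14,10,7,15,5,4,3,18,20]
A[mid]=2<15: swap A[1],A[1]; lo=2,mid=2 → [1,2,17,6,14,10,7,15,5,4,3,18,20]
A[mid]=17>15: swap A[2],A[10]; hi=9 → [1,2,3,6,14,10,7,15,5,4,17,18,20]
A[mid]=3<15: swap A[2],A[2]; lo=3,mid=3 → [1,2,3,6,14,10,7,15,5,4,17,18,20]
A[mid]=6<15: swap A[3],A[3]; lo=4,mid=4 → [1,2,3,6,14,10,7,15,5,4,17,18,20]
A[mid]=14<15: swap A[4],A[4]; lo=5,mid=5 → [1,2,3,6,14,10,7,15,5,4,17,18,20]
A[mid]=10<15: swap A[5],A[5]; lo=6,mid=6 → [1,2,3,6,14,10,7,15,5,4,17,18,20]
A[mid]=7<15: swap A[6],A[6]; lo=7,mid=7 → [1,2,3,6,14,10,7,15,5,4,17,18,20]
A[mid]=15=15: mid=8
A[mid]=5<15: swap A[7],A[8]; lo=8,mid=9 → [1,2,3,6,14,10,7,5,15,4,17,18,20]
A[mid]=4<15: swap A[8],A[9]; lo=9,mid=10 → [1,2,3,6,14,10,7,5,4,15,17,18,20]
end: lo=9, hi=9; A = [1,2,3,6,14,10,7,5,4,15,17,18,20]

[1,2,3,6,14,10,7,5,4,15,17,18,20]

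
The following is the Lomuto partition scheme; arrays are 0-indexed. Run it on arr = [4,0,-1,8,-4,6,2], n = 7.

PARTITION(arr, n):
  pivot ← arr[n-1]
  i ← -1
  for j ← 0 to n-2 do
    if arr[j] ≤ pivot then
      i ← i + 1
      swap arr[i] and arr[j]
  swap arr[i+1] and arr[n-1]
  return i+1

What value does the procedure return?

3

pivot=2, i=-1
j=0: 4>2, skip
j=1: 0≤2, i=0, swap(0,1) ⇒ [0,4,-1,8,-4,6,2]
j=2: -1≤2, i=1, swap(1,2) ⇒ [0,-1,4,8,-4,6,2]
j=3: 8>2, skip
j=4: -4≤2, i=2, swap(2,4) ⇒ [0,-1,-4,8,4,6,2]
j=5: 6>2, skip
swap(3,6) ⇒ [0,-1,-4,2,4,6,8]; return 3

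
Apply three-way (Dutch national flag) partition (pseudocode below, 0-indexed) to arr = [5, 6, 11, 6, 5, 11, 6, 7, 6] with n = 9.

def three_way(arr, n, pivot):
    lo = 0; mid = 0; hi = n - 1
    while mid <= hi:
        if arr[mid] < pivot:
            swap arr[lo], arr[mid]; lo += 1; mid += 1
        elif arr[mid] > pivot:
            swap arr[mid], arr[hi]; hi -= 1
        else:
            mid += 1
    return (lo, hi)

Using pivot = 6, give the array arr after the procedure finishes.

[5, 5, 6, 6, 6, 6, 7, 11, 11]

pivot = 6; lo=0, mid=0, hi=8
arr[mid]=5<6: swap arr[0],arr[0]; lo=1,mid=1 → [5, 6, 11, 6, 5, 11, 6, 7, 6]
arr[mid]=6=6: mid=2
arr[mid]=11>6: swap arr[2],arr[8]; hi=7 → [5, 6, 6, 6, 5, 11, 6, 7, 11]
arr[mid]=6=6: mid=3
arr[mid]=6=6: mid=4
arr[mid]=5<6: swap arr[1],arr[4]; lo=2,mid=5 → [5, 5, 6, 6, 6, 11, 6, 7, 11]
arr[mid]=11>6: swap arr[5],arr[7]; hi=6 → [5, 5, 6, 6, 6, 7, 6, 11, 11]
arr[mid]=7>6: swap arr[5],arr[6]; hi=5 → [5, 5, 6, 6, 6, 6, 7, 11, 11]
arr[mid]=6=6: mid=6
end: lo=2, hi=5; arr = [5, 5, 6, 6, 6, 6, 7, 11, 11]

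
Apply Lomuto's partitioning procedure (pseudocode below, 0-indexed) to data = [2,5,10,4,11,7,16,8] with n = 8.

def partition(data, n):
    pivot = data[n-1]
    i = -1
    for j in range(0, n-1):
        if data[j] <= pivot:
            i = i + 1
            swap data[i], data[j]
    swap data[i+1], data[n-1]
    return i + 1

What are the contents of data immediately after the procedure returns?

[2,5,4,7,8,10,16,11]

pivot=8, i=-1
j=0: 2≤8, i=0, swap(0,0) ⇒ [2,5,10,4,11,7,16,8]
j=1: 5≤8, i=1, swap(1,1) ⇒ [2,5,10,4,11,7,16,8]
j=2: 10>8, skip
j=3: 4≤8, i=2, swap(2,3) ⇒ [2,5,4,10,11,7,16,8]
j=4: 11>8, skip
j=5: 7≤8, i=3, swap(3,5) ⇒ [2,5,4,7,11,10,16,8]
j=6: 16>8, skip
swap(4,7) ⇒ [2,5,4,7,8,10,16,11]; return 4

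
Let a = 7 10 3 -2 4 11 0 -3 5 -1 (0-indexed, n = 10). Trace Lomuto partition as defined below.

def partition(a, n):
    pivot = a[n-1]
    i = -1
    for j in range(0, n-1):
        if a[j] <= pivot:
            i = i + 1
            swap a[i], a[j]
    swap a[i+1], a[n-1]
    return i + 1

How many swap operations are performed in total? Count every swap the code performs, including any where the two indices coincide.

pivot=-1, i=-1
j=0: 7>-1, skip
j=1: 10>-1, skip
j=2: 3>-1, skip
j=3: -2≤-1, i=0, swap(0,3) ⇒ -2 10 3 7 4 11 0 -3 5 -1
j=4: 4>-1, skip
j=5: 11>-1, skip
j=6: 0>-1, skip
j=7: -3≤-1, i=1, swap(1,7) ⇒ -2 -3 3 7 4 11 0 10 5 -1
j=8: 5>-1, skip
swap(2,9) ⇒ -2 -3 -1 7 4 11 0 10 5 3; return 2

3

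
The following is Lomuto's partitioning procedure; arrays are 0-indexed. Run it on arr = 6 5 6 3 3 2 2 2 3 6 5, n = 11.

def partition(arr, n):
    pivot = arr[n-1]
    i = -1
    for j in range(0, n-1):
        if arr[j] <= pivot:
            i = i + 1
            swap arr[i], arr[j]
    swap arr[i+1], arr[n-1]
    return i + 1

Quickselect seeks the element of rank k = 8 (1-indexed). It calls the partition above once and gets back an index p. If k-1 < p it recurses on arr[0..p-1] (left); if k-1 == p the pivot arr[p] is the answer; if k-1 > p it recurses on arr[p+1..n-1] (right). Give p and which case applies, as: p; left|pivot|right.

7; pivot

pivot = arr[10] = 5; i = -1
j=0: arr[0]=6 > 5 → no swap
j=1: arr[1]=5 ≤ 5 → i=0, swap arr[0],arr[1] → 5 6 6 3 3 2 2 2 3 6 5
j=2: arr[2]=6 > 5 → no swap
j=3: arr[3]=3 ≤ 5 → i=1, swap arr[1],arr[3] → 5 3 6 6 3 2 2 2 3 6 5
j=4: arr[4]=3 ≤ 5 → i=2, swap arr[2],arr[4] → 5 3 3 6 6 2 2 2 3 6 5
j=5: arr[5]=2 ≤ 5 → i=3, swap arr[3],arr[5] → 5 3 3 2 6 6 2 2 3 6 5
j=6: arr[6]=2 ≤ 5 → i=4, swap arr[4],arr[6] → 5 3 3 2 2 6 6 2 3 6 5
j=7: arr[7]=2 ≤ 5 → i=5, swap arr[5],arr[7] → 5 3 3 2 2 2 6 6 3 6 5
j=8: arr[8]=3 ≤ 5 → i=6, swap arr[6],arr[8] → 5 3 3 2 2 2 3 6 6 6 5
j=9: arr[9]=6 > 5 → no swap
final swap arr[7],arr[10] → 5 3 3 2 2 2 3 5 6 6 6; return 7
p = 7; k-1 = 7 == 7 ⇒ pivot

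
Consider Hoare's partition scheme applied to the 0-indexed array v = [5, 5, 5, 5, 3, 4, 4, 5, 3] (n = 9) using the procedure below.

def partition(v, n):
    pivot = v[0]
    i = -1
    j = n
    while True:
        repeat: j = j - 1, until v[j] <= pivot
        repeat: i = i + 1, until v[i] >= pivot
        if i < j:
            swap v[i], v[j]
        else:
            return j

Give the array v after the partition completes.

[3, 5, 4, 4, 3, 5, 5, 5, 5]

pivot = v[0] = 5; i = -1, j = 9
j→8 (v[8]=3≤5), i→0 (v[0]=5≥5); i<j, swap → [3, 5, 5, 5, 3, 4, 4, 5, 5]
j→7 (v[7]=5≤5), i→1 (v[1]=5≥5); i<j, swap → [3, 5, 5, 5, 3, 4, 4, 5, 5]
j→6 (v[6]=4≤5), i→2 (v[2]=5≥5); i<j, swap → [3, 5, 4, 5, 3, 4, 5, 5, 5]
j→5 (v[5]=4≤5), i→3 (v[3]=5≥5); i<j, swap → [3, 5, 4, 4, 3, 5, 5, 5, 5]
j→4, i→5; i≥j, return j=4. v = [3, 5, 4, 4, 3, 5, 5, 5, 5]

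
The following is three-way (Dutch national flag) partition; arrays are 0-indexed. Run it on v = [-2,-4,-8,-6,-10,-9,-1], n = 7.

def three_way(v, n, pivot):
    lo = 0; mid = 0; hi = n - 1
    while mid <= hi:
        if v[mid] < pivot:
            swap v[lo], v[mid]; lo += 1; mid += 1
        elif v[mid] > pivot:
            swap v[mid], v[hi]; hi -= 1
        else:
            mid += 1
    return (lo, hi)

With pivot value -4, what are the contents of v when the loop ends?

lo=0 mid=0 hi=6
-2>-4: swap(0,6), hi=5 ⇒ [-1,-4,-8,-6,-10,-9,-2]
-1>-4: swap(0,5), hi=4 ⇒ [-9,-4,-8,-6,-10,-1,-2]
-9<-4: swap(0,0), lo=1 mid=1 ⇒ [-9,-4,-8,-6,-10,-1,-2]
-4=-4: mid=2
-8<-4: swap(1,2), lo=2 mid=3 ⇒ [-9,-8,-4,-6,-10,-1,-2]
-6<-4: swap(2,3), lo=3 mid=4 ⇒ [-9,-8,-6,-4,-10,-1,-2]
-10<-4: swap(3,4), lo=4 mid=5 ⇒ [-9,-8,-6,-10,-4,-1,-2]
done. lo=4 hi=4; v=[-9,-8,-6,-10,-4,-1,-2]

[-9,-8,-6,-10,-4,-1,-2]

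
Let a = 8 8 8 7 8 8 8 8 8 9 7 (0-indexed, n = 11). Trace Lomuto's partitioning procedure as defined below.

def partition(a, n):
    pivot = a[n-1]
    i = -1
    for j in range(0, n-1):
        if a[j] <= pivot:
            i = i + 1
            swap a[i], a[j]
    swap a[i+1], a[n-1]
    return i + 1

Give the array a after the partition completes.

pivot = a[10] = 7; i = -1
j=0: a[0]=8 > 7 → no swap
j=1: a[1]=8 > 7 → no swap
j=2: a[2]=8 > 7 → no swap
j=3: a[3]=7 ≤ 7 → i=0, swap a[0],a[3] → 7 8 8 8 8 8 8 8 8 9 7
j=4: a[4]=8 > 7 → no swap
j=5: a[5]=8 > 7 → no swap
j=6: a[6]=8 > 7 → no swap
j=7: a[7]=8 > 7 → no swap
j=8: a[8]=8 > 7 → no swap
j=9: a[9]=9 > 7 → no swap
final swap a[1],a[10] → 7 7 8 8 8 8 8 8 8 9 8; return 1

7 7 8 8 8 8 8 8 8 9 8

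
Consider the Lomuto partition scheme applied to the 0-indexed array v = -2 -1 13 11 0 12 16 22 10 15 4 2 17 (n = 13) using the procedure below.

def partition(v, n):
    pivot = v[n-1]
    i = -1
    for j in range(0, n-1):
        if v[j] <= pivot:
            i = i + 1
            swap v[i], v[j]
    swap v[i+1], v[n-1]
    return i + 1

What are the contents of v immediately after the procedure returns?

-2 -1 13 11 0 12 16 10 15 4 2 17 22

pivot=17, i=-1
j=0: -2≤17, i=0, swap(0,0) ⇒ -2 -1 13 11 0 12 16 22 10 15 4 2 17
j=1: -1≤17, i=1, swap(1,1) ⇒ -2 -1 13 11 0 12 16 22 10 15 4 2 17
j=2: 13≤17, i=2, swap(2,2) ⇒ -2 -1 13 11 0 12 16 22 10 15 4 2 17
j=3: 11≤17, i=3, swap(3,3) ⇒ -2 -1 13 11 0 12 16 22 10 15 4 2 17
j=4: 0≤17, i=4, swap(4,4) ⇒ -2 -1 13 11 0 12 16 22 10 15 4 2 17
j=5: 12≤17, i=5, swap(5,5) ⇒ -2 -1 13 11 0 12 16 22 10 15 4 2 17
j=6: 16≤17, i=6, swap(6,6) ⇒ -2 -1 13 11 0 12 16 22 10 15 4 2 17
j=7: 22>17, skip
j=8: 10≤17, i=7, swap(7,8) ⇒ -2 -1 13 11 0 12 16 10 22 15 4 2 17
j=9: 15≤17, i=8, swap(8,9) ⇒ -2 -1 13 11 0 12 16 10 15 22 4 2 17
j=10: 4≤17, i=9, swap(9,10) ⇒ -2 -1 13 11 0 12 16 10 15 4 22 2 17
j=11: 2≤17, i=10, swap(10,11) ⇒ -2 -1 13 11 0 12 16 10 15 4 2 22 17
swap(11,12) ⇒ -2 -1 13 11 0 12 16 10 15 4 2 17 22; return 11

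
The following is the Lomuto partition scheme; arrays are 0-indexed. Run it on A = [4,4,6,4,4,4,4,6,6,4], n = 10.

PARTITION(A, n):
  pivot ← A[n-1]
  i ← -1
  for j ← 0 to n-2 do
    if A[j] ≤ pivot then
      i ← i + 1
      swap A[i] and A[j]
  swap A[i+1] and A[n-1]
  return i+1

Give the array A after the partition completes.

[4,4,4,4,4,4,4,6,6,6]

pivot=4, i=-1
j=0: 4≤4, i=0, swap(0,0) ⇒ [4,4,6,4,4,4,4,6,6,4]
j=1: 4≤4, i=1, swap(1,1) ⇒ [4,4,6,4,4,4,4,6,6,4]
j=2: 6>4, skip
j=3: 4≤4, i=2, swap(2,3) ⇒ [4,4,4,6,4,4,4,6,6,4]
j=4: 4≤4, i=3, swap(3,4) ⇒ [4,4,4,4,6,4,4,6,6,4]
j=5: 4≤4, i=4, swap(4,5) ⇒ [4,4,4,4,4,6,4,6,6,4]
j=6: 4≤4, i=5, swap(5,6) ⇒ [4,4,4,4,4,4,6,6,6,4]
j=7: 6>4, skip
j=8: 6>4, skip
swap(6,9) ⇒ [4,4,4,4,4,4,4,6,6,6]; return 6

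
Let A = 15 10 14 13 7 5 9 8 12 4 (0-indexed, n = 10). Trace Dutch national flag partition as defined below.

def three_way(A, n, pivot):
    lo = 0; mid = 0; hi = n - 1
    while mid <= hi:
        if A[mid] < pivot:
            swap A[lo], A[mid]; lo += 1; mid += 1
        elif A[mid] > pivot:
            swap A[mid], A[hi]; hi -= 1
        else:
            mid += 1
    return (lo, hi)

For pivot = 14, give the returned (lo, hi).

(8, 8)

pivot = 14; lo=0, mid=0, hi=9
A[mid]=15>14: swap A[0],A[9]; hi=8 → 4 10 14 13 7 5 9 8 12 15
A[mid]=4<14: swap A[0],A[0]; lo=1,mid=1 → 4 10 14 13 7 5 9 8 12 15
A[mid]=10<14: swap A[1],A[1]; lo=2,mid=2 → 4 10 14 13 7 5 9 8 12 15
A[mid]=14=14: mid=3
A[mid]=13<14: swap A[2],A[3]; lo=3,mid=4 → 4 10 13 14 7 5 9 8 12 15
A[mid]=7<14: swap A[3],A[4]; lo=4,mid=5 → 4 10 13 7 14 5 9 8 12 15
A[mid]=5<14: swap A[4],A[5]; lo=5,mid=6 → 4 10 13 7 5 14 9 8 12 15
A[mid]=9<14: swap A[5],A[6]; lo=6,mid=7 → 4 10 13 7 5 9 14 8 12 15
A[mid]=8<14: swap A[6],A[7]; lo=7,mid=8 → 4 10 13 7 5 9 8 14 12 15
A[mid]=12<14: swap A[7],A[8]; lo=8,mid=9 → 4 10 13 7 5 9 8 12 14 15
end: lo=8, hi=8; A = 4 10 13 7 5 9 8 12 14 15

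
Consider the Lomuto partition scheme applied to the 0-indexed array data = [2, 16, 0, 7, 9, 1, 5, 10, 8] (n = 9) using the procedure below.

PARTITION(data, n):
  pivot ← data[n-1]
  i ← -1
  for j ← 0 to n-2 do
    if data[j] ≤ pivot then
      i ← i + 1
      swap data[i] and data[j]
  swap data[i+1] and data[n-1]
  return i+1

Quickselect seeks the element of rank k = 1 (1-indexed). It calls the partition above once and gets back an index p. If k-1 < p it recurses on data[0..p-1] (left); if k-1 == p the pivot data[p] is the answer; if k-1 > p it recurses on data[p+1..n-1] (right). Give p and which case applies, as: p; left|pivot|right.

pivot = data[8] = 8; i = -1
j=0: data[0]=2 ≤ 8 → i=0, swap data[0],data[0] (no change) → [2, 16, 0, 7, 9, 1, 5, 10, 8]
j=1: data[1]=16 > 8 → no swap
j=2: data[2]=0 ≤ 8 → i=1, swap data[1],data[2] → [2, 0, 16, 7, 9, 1, 5, 10, 8]
j=3: data[3]=7 ≤ 8 → i=2, swap data[2],data[3] → [2, 0, 7, 16, 9, 1, 5, 10, 8]
j=4: data[4]=9 > 8 → no swap
j=5: data[5]=1 ≤ 8 → i=3, swap data[3],data[5] → [2, 0, 7, 1, 9, 16, 5, 10, 8]
j=6: data[6]=5 ≤ 8 → i=4, swap data[4],data[6] → [2, 0, 7, 1, 5, 16, 9, 10, 8]
j=7: data[7]=10 > 8 → no swap
final swap data[5],data[8] → [2, 0, 7, 1, 5, 8, 9, 10, 16]; return 5
p = 5; k-1 = 0 < 5 ⇒ left

5; left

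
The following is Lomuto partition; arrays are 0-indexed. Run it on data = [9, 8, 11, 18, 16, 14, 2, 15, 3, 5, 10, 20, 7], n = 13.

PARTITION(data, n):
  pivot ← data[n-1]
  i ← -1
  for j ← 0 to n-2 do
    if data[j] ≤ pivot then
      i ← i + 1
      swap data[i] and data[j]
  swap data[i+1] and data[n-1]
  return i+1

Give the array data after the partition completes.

[2, 3, 5, 7, 16, 14, 9, 15, 8, 11, 10, 20, 18]

pivot = data[12] = 7; i = -1
j=0: data[0]=9 > 7 → no swap
j=1: data[1]=8 > 7 → no swap
j=2: data[2]=11 > 7 → no swap
j=3: data[3]=18 > 7 → no swap
j=4: data[4]=16 > 7 → no swap
j=5: data[5]=14 > 7 → no swap
j=6: data[6]=2 ≤ 7 → i=0, swap data[0],data[6] → [2, 8, 11, 18, 16, 14, 9, 15, 3, 5, 10, 20, 7]
j=7: data[7]=15 > 7 → no swap
j=8: data[8]=3 ≤ 7 → i=1, swap data[1],data[8] → [2, 3, 11, 18, 16, 14, 9, 15, 8, 5, 10, 20, 7]
j=9: data[9]=5 ≤ 7 → i=2, swap data[2],data[9] → [2, 3, 5, 18, 16, 14, 9, 15, 8, 11, 10, 20, 7]
j=10: data[10]=10 > 7 → no swap
j=11: data[11]=20 > 7 → no swap
final swap data[3],data[12] → [2, 3, 5, 7, 16, 14, 9, 15, 8, 11, 10, 20, 18]; return 3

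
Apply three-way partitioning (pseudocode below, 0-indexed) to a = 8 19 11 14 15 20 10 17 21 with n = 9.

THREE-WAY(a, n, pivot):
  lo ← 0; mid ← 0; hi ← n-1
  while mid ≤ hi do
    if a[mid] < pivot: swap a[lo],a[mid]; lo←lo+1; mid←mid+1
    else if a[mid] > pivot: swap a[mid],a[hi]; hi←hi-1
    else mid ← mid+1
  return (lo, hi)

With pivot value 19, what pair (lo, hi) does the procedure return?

(6, 6)

pivot = 19; lo=0, mid=0, hi=8
a[mid]=8<19: swap a[0],a[0]; lo=1,mid=1 → 8 19 11 14 15 20 10 17 21
a[mid]=19=19: mid=2
a[mid]=11<19: swap a[1],a[2]; lo=2,mid=3 → 8 11 19 14 15 20 10 17 21
a[mid]=14<19: swap a[2],a[3]; lo=3,mid=4 → 8 11 14 19 15 20 10 17 21
a[mid]=15<19: swap a[3],a[4]; lo=4,mid=5 → 8 11 14 15 19 20 10 17 21
a[mid]=20>19: swap a[5],a[8]; hi=7 → 8 11 14 15 19 21 10 17 20
a[mid]=21>19: swap a[5],a[7]; hi=6 → 8 11 14 15 19 17 10 21 20
a[mid]=17<19: swap a[4],a[5]; lo=5,mid=6 → 8 11 14 15 17 19 10 21 20
a[mid]=10<19: swap a[5],a[6]; lo=6,mid=7 → 8 11 14 15 17 10 19 21 20
end: lo=6, hi=6; a = 8 11 14 15 17 10 19 21 20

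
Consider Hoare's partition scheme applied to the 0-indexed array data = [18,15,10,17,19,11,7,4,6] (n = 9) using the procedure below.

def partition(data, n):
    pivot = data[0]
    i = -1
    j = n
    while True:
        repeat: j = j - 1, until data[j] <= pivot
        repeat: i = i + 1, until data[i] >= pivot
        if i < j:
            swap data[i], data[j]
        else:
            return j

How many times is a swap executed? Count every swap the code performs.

pivot = data[0] = 18; i = -1, j = 9
j→8 (data[8]=6≤18), i→0 (data[0]=18≥18); i<j, swap → [6,15,10,17,19,11,7,4,18]
j→7 (data[7]=4≤18), i→4 (data[4]=19≥18); i<j, swap → [6,15,10,17,4,11,7,19,18]
j→6, i→7; i≥j, return j=6. data = [6,15,10,17,4,11,7,19,18]

2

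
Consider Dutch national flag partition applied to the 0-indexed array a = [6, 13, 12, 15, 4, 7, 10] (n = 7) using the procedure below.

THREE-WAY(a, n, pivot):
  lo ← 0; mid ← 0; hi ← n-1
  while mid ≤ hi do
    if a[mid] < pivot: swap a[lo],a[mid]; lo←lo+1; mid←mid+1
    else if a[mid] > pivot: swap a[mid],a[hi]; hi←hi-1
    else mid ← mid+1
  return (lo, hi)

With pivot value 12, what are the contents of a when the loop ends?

pivot = 12; lo=0, mid=0, hi=6
a[mid]=6<12: swap a[0],a[0]; lo=1,mid=1 → [6, 13, 12, 15, 4, 7, 10]
a[mid]=13>12: swap a[1],a[6]; hi=5 → [6, 10, 12, 15, 4, 7, 13]
a[mid]=10<12: swap a[1],a[1]; lo=2,mid=2 → [6, 10, 12, 15, 4, 7, 13]
a[mid]=12=12: mid=3
a[mid]=15>12: swap a[3],a[5]; hi=4 → [6, 10, 12, 7, 4, 15, 13]
a[mid]=7<12: swap a[2],a[3]; lo=3,mid=4 → [6, 10, 7, 12, 4, 15, 13]
a[mid]=4<12: swap a[3],a[4]; lo=4,mid=5 → [6, 10, 7, 4, 12, 15, 13]
end: lo=4, hi=4; a = [6, 10, 7, 4, 12, 15, 13]

[6, 10, 7, 4, 12, 15, 13]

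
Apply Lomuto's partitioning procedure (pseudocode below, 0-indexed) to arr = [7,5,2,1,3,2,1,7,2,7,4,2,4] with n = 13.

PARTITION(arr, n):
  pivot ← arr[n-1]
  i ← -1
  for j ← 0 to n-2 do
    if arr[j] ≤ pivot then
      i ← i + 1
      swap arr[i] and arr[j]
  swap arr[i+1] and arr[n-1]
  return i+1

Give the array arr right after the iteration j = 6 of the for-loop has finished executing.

[2,1,3,2,1,5,7,7,2,7,4,2,4]

pivot=4, i=-1
j=0: 7>4, skip
j=1: 5>4, skip
j=2: 2≤4, i=0, swap(0,2) ⇒ [2,5,7,1,3,2,1,7,2,7,4,2,4]
j=3: 1≤4, i=1, swap(1,3) ⇒ [2,1,7,5,3,2,1,7,2,7,4,2,4]
j=4: 3≤4, i=2, swap(2,4) ⇒ [2,1,3,5,7,2,1,7,2,7,4,2,4]
j=5: 2≤4, i=3, swap(3,5) ⇒ [2,1,3,2,7,5,1,7,2,7,4,2,4]
j=6: 1≤4, i=4, swap(4,6) ⇒ [2,1,3,2,1,5,7,7,2,7,4,2,4]
(after j=6) arr = [2,1,3,2,1,5,7,7,2,7,4,2,4]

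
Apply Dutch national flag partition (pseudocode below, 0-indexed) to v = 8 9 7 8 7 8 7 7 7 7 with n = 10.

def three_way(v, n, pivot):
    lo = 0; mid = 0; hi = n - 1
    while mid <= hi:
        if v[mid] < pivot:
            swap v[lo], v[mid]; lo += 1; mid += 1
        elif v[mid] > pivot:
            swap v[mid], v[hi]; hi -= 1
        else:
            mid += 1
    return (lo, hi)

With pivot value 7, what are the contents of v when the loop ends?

7 7 7 7 7 7 8 8 9 8

lo=0 mid=0 hi=9
8>7: swap(0,9), hi=8 ⇒ 7 9 7 8 7 8 7 7 7 8
7=7: mid=1
9>7: swap(1,8), hi=7 ⇒ 7 7 7 8 7 8 7 7 9 8
7=7: mid=2
7=7: mid=3
8>7: swap(3,7), hi=6 ⇒ 7 7 7 7 7 8 7 8 9 8
7=7: mid=4
7=7: mid=5
8>7: swap(5,6), hi=5 ⇒ 7 7 7 7 7 7 8 8 9 8
7=7: mid=6
done. lo=0 hi=5; v=7 7 7 7 7 7 8 8 9 8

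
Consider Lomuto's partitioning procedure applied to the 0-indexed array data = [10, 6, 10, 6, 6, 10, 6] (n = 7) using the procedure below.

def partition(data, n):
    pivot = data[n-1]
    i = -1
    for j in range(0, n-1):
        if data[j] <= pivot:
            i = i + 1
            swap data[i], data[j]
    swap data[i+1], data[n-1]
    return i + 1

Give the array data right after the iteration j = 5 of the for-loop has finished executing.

[6, 6, 6, 10, 10, 10, 6]

pivot = data[6] = 6; i = -1
j=0: data[0]=10 > 6 → no swap
j=1: data[1]=6 ≤ 6 → i=0, swap data[0],data[1] → [6, 10, 10, 6, 6, 10, 6]
j=2: data[2]=10 > 6 → no swap
j=3: data[3]=6 ≤ 6 → i=1, swap data[1],data[3] → [6, 6, 10, 10, 6, 10, 6]
j=4: data[4]=6 ≤ 6 → i=2, swap data[2],data[4] → [6, 6, 6, 10, 10, 10, 6]
j=5: data[5]=10 > 6 → no swap
(after j=5) data = [6, 6, 6, 10, 10, 10, 6]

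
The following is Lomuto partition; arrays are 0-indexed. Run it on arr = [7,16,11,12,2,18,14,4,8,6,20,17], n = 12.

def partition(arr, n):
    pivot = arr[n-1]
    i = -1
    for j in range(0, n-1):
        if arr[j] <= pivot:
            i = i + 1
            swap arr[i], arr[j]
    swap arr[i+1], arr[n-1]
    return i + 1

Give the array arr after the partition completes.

pivot = arr[11] = 17; i = -1
j=0: arr[0]=7 ≤ 17 → i=0, swap arr[0],arr[0] (no change) → [7,16,11,12,2,18,14,4,8,6,20,17]
j=1: arr[1]=16 ≤ 17 → i=1, swap arr[1],arr[1] (no change) → [7,16,11,12,2,18,14,4,8,6,20,17]
j=2: arr[2]=11 ≤ 17 → i=2, swap arr[2],arr[2] (no change) → [7,16,11,12,2,18,14,4,8,6,20,17]
j=3: arr[3]=12 ≤ 17 → i=3, swap arr[3],arr[3] (no change) → [7,16,11,12,2,18,14,4,8,6,20,17]
j=4: arr[4]=2 ≤ 17 → i=4, swap arr[4],arr[4] (no change) → [7,16,11,12,2,18,14,4,8,6,20,17]
j=5: arr[5]=18 > 17 → no swap
j=6: arr[6]=14 ≤ 17 → i=5, swap arr[5],arr[6] → [7,16,11,12,2,14,18,4,8,6,20,17]
j=7: arr[7]=4 ≤ 17 → i=6, swap arr[6],arr[7] → [7,16,11,12,2,14,4,18,8,6,20,17]
j=8: arr[8]=8 ≤ 17 → i=7, swap arr[7],arr[8] → [7,16,11,12,2,14,4,8,18,6,20,17]
j=9: arr[9]=6 ≤ 17 → i=8, swap arr[8],arr[9] → [7,16,11,12,2,14,4,8,6,18,20,17]
j=10: arr[10]=20 > 17 → no swap
final swap arr[9],arr[11] → [7,16,11,12,2,14,4,8,6,17,20,18]; return 9

[7,16,11,12,2,14,4,8,6,17,20,18]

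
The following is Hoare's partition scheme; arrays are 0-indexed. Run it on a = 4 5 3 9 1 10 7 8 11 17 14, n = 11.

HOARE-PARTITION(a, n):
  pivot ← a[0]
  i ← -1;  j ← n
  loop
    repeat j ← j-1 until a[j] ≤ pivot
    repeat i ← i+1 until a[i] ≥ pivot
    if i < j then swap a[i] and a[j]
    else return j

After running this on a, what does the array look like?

1 3 5 9 4 10 7 8 11 17 14

pivot=4
j stops at 4 (1), i stops at 0 (4); swap ⇒ 1 5 3 9 4 10 7 8 11 17 14
j stops at 2 (3), i stops at 1 (5); swap ⇒ 1 3 5 9 4 10 7 8 11 17 14
j stops at 1, i stops at 2; i≥j ⇒ return 1. a=1 3 5 9 4 10 7 8 11 17 14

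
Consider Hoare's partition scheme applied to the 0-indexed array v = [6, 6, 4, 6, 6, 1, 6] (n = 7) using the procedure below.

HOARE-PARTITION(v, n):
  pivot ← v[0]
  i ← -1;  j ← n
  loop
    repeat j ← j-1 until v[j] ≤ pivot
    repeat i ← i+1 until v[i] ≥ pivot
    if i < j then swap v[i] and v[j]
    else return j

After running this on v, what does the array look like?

pivot = v[0] = 6; i = -1, j = 7
j→6 (v[6]=6≤6), i→0 (v[0]=6≥6); i<j, swap → [6, 6, 4, 6, 6, 1, 6]
j→5 (v[5]=1≤6), i→1 (v[1]=6≥6); i<j, swap → [6, 1, 4, 6, 6, 6, 6]
j→4 (v[4]=6≤6), i→3 (v[3]=6≥6); i<j, swap → [6, 1, 4, 6, 6, 6, 6]
j→3, i→4; i≥j, return j=3. v = [6, 1, 4, 6, 6, 6, 6]

[6, 1, 4, 6, 6, 6, 6]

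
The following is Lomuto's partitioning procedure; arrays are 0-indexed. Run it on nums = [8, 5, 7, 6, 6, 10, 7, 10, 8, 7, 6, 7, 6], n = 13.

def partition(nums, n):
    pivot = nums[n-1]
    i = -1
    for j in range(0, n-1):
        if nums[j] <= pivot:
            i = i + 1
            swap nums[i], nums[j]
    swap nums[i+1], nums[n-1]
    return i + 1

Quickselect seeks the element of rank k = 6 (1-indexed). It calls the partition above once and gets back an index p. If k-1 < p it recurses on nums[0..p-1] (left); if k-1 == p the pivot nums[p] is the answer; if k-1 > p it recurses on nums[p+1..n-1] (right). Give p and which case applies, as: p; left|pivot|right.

pivot=6, i=-1
j=0: 8>6, skip
j=1: 5≤6, i=0, swap(0,1) ⇒ [5, 8, 7, 6, 6, 10, 7, 10, 8, 7, 6, 7, 6]
j=2: 7>6, skip
j=3: 6≤6, i=1, swap(1,3) ⇒ [5, 6, 7, 8, 6, 10, 7, 10, 8, 7, 6, 7, 6]
j=4: 6≤6, i=2, swap(2,4) ⇒ [5, 6, 6, 8, 7, 10, 7, 10, 8, 7, 6, 7, 6]
j=5: 10>6, skip
j=6: 7>6, skip
j=7: 10>6, skip
j=8: 8>6, skip
j=9: 7>6, skip
j=10: 6≤6, i=3, swap(3,10) ⇒ [5, 6, 6, 6, 7, 10, 7, 10, 8, 7, 8, 7, 6]
j=11: 7>6, skip
swap(4,12) ⇒ [5, 6, 6, 6, 6, 10, 7, 10, 8, 7, 8, 7, 7]; return 4
p = 4; k-1 = 5 > 4 ⇒ right

4; right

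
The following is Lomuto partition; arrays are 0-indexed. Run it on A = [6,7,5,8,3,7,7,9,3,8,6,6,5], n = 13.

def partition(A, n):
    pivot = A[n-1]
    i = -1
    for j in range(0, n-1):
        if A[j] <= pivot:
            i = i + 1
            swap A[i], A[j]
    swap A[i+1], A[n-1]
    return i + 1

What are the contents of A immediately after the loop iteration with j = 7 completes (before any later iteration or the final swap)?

pivot = A[12] = 5; i = -1
j=0: A[0]=6 > 5 → no swap
j=1: A[1]=7 > 5 → no swap
j=2: A[2]=5 ≤ 5 → i=0, swap A[0],A[2] → [5,7,6,8,3,7,7,9,3,8,6,6,5]
j=3: A[3]=8 > 5 → no swap
j=4: A[4]=3 ≤ 5 → i=1, swap A[1],A[4] → [5,3,6,8,7,7,7,9,3,8,6,6,5]
j=5: A[5]=7 > 5 → no swap
j=6: A[6]=7 > 5 → no swap
j=7: A[7]=9 > 5 → no swap
(after j=7) A = [5,3,6,8,7,7,7,9,3,8,6,6,5]

[5,3,6,8,7,7,7,9,3,8,6,6,5]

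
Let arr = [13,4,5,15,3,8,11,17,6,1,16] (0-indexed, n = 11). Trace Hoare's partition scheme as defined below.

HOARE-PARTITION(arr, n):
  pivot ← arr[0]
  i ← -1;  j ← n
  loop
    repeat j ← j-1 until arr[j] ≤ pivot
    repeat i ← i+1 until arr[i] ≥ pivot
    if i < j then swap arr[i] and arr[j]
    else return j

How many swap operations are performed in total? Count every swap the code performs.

pivot = arr[0] = 13; i = -1, j = 11
j→9 (arr[9]=1≤13), i→0 (arr[0]=13≥13); i<j, swap → [1,4,5,15,3,8,11,17,6,13,16]
j→8 (arr[8]=6≤13), i→3 (arr[3]=15≥13); i<j, swap → [1,4,5,6,3,8,11,17,15,13,16]
j→6, i→7; i≥j, return j=6. arr = [1,4,5,6,3,8,11,17,15,13,16]

2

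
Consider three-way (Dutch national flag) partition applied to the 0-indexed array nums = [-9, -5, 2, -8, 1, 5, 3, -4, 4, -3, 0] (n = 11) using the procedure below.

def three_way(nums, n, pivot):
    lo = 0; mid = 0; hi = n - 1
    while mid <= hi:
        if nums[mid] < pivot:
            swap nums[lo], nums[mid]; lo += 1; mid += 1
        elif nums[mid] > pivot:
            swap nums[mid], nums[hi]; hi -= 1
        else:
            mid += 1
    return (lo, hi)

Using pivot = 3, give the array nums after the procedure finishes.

[-9, -5, 2, -8, 1, 0, -4, -3, 3, 4, 5]

pivot = 3; lo=0, mid=0, hi=10
nums[mid]=-9<3: swap nums[0],nums[0]; lo=1,mid=1 → [-9, -5, 2, -8, 1, 5, 3, -4, 4, -3, 0]
nums[mid]=-5<3: swap nums[1],nums[1]; lo=2,mid=2 → [-9, -5, 2, -8, 1, 5, 3, -4, 4, -3, 0]
nums[mid]=2<3: swap nums[2],nums[2]; lo=3,mid=3 → [-9, -5, 2, -8, 1, 5, 3, -4, 4, -3, 0]
nums[mid]=-8<3: swap nums[3],nums[3]; lo=4,mid=4 → [-9, -5, 2, -8, 1, 5, 3, -4, 4, -3, 0]
nums[mid]=1<3: swap nums[4],nums[4]; lo=5,mid=5 → [-9, -5, 2, -8, 1, 5, 3, -4, 4, -3, 0]
nums[mid]=5>3: swap nums[5],nums[10]; hi=9 → [-9, -5, 2, -8, 1, 0, 3, -4, 4, -3, 5]
nums[mid]=0<3: swap nums[5],nums[5]; lo=6,mid=6 → [-9, -5, 2, -8, 1, 0, 3, -4, 4, -3, 5]
nums[mid]=3=3: mid=7
nums[mid]=-4<3: swap nums[6],nums[7]; lo=7,mid=8 → [-9, -5, 2, -8, 1, 0, -4, 3, 4, -3, 5]
nums[mid]=4>3: swap nums[8],nums[9]; hi=8 → [-9, -5, 2, -8, 1, 0, -4, 3, -3, 4, 5]
nums[mid]=-3<3: swap nums[7],nums[8]; lo=8,mid=9 → [-9, -5, 2, -8, 1, 0, -4, -3, 3, 4, 5]
end: lo=8, hi=8; nums = [-9, -5, 2, -8, 1, 0, -4, -3, 3, 4, 5]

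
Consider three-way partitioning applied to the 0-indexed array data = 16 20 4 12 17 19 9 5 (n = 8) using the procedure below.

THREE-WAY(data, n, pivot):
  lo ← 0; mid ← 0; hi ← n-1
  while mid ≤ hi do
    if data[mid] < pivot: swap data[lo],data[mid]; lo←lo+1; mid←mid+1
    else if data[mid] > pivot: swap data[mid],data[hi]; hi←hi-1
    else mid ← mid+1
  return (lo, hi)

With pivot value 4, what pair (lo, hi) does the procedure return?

lo=0 mid=0 hi=7
16>4: swap(0,7), hi=6 ⇒ 5 20 4 12 17 19 9 16
5>4: swap(0,6), hi=5 ⇒ 9 20 4 12 17 19 5 16
9>4: swap(0,5), hi=4 ⇒ 19 20 4 12 17 9 5 16
19>4: swap(0,4), hi=3 ⇒ 17 20 4 12 19 9 5 16
17>4: swap(0,3), hi=2 ⇒ 12 20 4 17 19 9 5 16
12>4: swap(0,2), hi=1 ⇒ 4 20 12 17 19 9 5 16
4=4: mid=1
20>4: swap(1,1), hi=0 ⇒ 4 20 12 17 19 9 5 16
done. lo=0 hi=0; data=4 20 12 17 19 9 5 16

(0, 0)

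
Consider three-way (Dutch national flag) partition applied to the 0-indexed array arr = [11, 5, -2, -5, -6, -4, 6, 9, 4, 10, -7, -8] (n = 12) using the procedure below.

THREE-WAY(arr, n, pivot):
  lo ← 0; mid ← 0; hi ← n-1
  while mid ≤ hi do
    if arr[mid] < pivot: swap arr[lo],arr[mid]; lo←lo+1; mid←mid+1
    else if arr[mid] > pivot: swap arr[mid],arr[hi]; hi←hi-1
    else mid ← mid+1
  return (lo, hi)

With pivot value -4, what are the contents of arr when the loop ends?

[-8, -7, -5, -6, -4, 6, 9, 4, 10, -2, 5, 11]

lo=0 mid=0 hi=11
11>-4: swap(0,11), hi=10 ⇒ [-8, 5, -2, -5, -6, -4, 6, 9, 4, 10, -7, 11]
-8<-4: swap(0,0), lo=1 mid=1 ⇒ [-8, 5, -2, -5, -6, -4, 6, 9, 4, 10, -7, 11]
5>-4: swap(1,10), hi=9 ⇒ [-8, -7, -2, -5, -6, -4, 6, 9, 4, 10, 5, 11]
-7<-4: swap(1,1), lo=2 mid=2 ⇒ [-8, -7, -2, -5, -6, -4, 6, 9, 4, 10, 5, 11]
-2>-4: swap(2,9), hi=8 ⇒ [-8, -7, 10, -5, -6, -4, 6, 9, 4, -2, 5, 11]
10>-4: swap(2,8), hi=7 ⇒ [-8, -7, 4, -5, -6, -4, 6, 9, 10, -2, 5, 11]
4>-4: swap(2,7), hi=6 ⇒ [-8, -7, 9, -5, -6, -4, 6, 4, 10, -2, 5, 11]
9>-4: swap(2,6), hi=5 ⇒ [-8, -7, 6, -5, -6, -4, 9, 4, 10, -2, 5, 11]
6>-4: swap(2,5), hi=4 ⇒ [-8, -7, -4, -5, -6, 6, 9, 4, 10, -2, 5, 11]
-4=-4: mid=3
-5<-4: swap(2,3), lo=3 mid=4 ⇒ [-8, -7, -5, -4, -6, 6, 9, 4, 10, -2, 5, 11]
-6<-4: swap(3,4), lo=4 mid=5 ⇒ [-8, -7, -5, -6, -4, 6, 9, 4, 10, -2, 5, 11]
done. lo=4 hi=4; arr=[-8, -7, -5, -6, -4, 6, 9, 4, 10, -2, 5, 11]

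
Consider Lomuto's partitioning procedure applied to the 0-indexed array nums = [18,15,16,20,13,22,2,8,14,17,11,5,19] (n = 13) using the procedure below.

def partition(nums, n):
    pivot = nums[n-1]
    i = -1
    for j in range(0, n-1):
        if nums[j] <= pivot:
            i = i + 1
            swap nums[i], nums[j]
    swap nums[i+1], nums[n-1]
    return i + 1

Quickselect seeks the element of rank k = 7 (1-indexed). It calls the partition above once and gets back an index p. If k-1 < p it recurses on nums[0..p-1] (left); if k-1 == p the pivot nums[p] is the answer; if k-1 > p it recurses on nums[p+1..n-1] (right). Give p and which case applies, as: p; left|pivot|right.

pivot=19, i=-1
j=0: 18≤19, i=0, swap(0,0) ⇒ [18,15,16,20,13,22,2,8,14,17,11,5,19]
j=1: 15≤19, i=1, swap(1,1) ⇒ [18,15,16,20,13,22,2,8,14,17,11,5,19]
j=2: 16≤19, i=2, swap(2,2) ⇒ [18,15,16,20,13,22,2,8,14,17,11,5,19]
j=3: 20>19, skip
j=4: 13≤19, i=3, swap(3,4) ⇒ [18,15,16,13,20,22,2,8,14,17,11,5,19]
j=5: 22>19, skip
j=6: 2≤19, i=4, swap(4,6) ⇒ [18,15,16,13,2,22,20,8,14,17,11,5,19]
j=7: 8≤19, i=5, swap(5,7) ⇒ [18,15,16,13,2,8,20,22,14,17,11,5,19]
j=8: 14≤19, i=6, swap(6,8) ⇒ [18,15,16,13,2,8,14,22,20,17,11,5,19]
j=9: 17≤19, i=7, swap(7,9) ⇒ [18,15,16,13,2,8,14,17,20,22,11,5,19]
j=10: 11≤19, i=8, swap(8,10) ⇒ [18,15,16,13,2,8,14,17,11,22,20,5,19]
j=11: 5≤19, i=9, swap(9,11) ⇒ [18,15,16,13,2,8,14,17,11,5,20,22,19]
swap(10,12) ⇒ [18,15,16,13,2,8,14,17,11,5,19,22,20]; return 10
p = 10; k-1 = 6 < 10 ⇒ left

10; left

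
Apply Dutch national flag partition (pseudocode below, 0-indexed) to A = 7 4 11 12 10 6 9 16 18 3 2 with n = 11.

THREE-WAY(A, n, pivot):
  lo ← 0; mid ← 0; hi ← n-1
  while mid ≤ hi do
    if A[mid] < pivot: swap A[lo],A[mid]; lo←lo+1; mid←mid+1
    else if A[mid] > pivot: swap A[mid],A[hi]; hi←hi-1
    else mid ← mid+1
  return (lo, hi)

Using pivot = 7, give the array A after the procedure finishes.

lo=0 mid=0 hi=10
7=7: mid=1
4<7: swap(0,1), lo=1 mid=2 ⇒ 4 7 11 12 10 6 9 16 18 3 2
11>7: swap(2,10), hi=9 ⇒ 4 7 2 12 10 6 9 16 18 3 11
2<7: swap(1,2), lo=2 mid=3 ⇒ 4 2 7 12 10 6 9 16 18 3 11
12>7: swap(3,9), hi=8 ⇒ 4 2 7 3 10 6 9 16 18 12 11
3<7: swap(2,3), lo=3 mid=4 ⇒ 4 2 3 7 10 6 9 16 18 12 11
10>7: swap(4,8), hi=7 ⇒ 4 2 3 7 18 6 9 16 10 12 11
18>7: swap(4,7), hi=6 ⇒ 4 2 3 7 16 6 9 18 10 12 11
16>7: swap(4,6), hi=5 ⇒ 4 2 3 7 9 6 16 18 10 12 11
9>7: swap(4,5), hi=4 ⇒ 4 2 3 7 6 9 16 18 10 12 11
6<7: swap(3,4), lo=4 mid=5 ⇒ 4 2 3 6 7 9 16 18 10 12 11
done. lo=4 hi=4; A=4 2 3 6 7 9 16 18 10 12 11

4 2 3 6 7 9 16 18 10 12 11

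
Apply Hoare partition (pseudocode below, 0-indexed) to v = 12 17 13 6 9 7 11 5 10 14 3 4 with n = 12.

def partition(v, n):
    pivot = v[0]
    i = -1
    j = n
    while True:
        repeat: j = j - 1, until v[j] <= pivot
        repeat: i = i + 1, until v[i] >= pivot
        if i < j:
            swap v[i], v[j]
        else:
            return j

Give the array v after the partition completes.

pivot = v[0] = 12; i = -1, j = 12
j→11 (v[11]=4≤12), i→0 (v[0]=12≥12); i<j, swap → 4 17 13 6 9 7 11 5 10 14 3 12
j→10 (v[10]=3≤12), i→1 (v[1]=17≥12); i<j, swap → 4 3 13 6 9 7 11 5 10 14 17 12
j→8 (v[8]=10≤12), i→2 (v[2]=13≥12); i<j, swap → 4 3 10 6 9 7 11 5 13 14 17 12
j→7, i→8; i≥j, return j=7. v = 4 3 10 6 9 7 11 5 13 14 17 12

4 3 10 6 9 7 11 5 13 14 17 12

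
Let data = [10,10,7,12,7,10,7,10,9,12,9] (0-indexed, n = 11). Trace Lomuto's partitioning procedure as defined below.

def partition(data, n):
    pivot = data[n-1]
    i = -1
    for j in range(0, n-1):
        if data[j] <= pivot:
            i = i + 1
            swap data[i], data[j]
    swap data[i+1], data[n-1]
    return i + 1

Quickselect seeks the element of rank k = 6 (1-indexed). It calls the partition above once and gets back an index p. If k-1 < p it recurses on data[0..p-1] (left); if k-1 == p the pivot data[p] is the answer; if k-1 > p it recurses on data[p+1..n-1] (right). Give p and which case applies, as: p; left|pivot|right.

4; right

pivot = data[10] = 9; i = -1
j=0: data[0]=10 > 9 → no swap
j=1: data[1]=10 > 9 → no swap
j=2: data[2]=7 ≤ 9 → i=0, swap data[0],data[2] → [7,10,10,12,7,10,7,10,9,12,9]
j=3: data[3]=12 > 9 → no swap
j=4: data[4]=7 ≤ 9 → i=1, swap data[1],data[4] → [7,7,10,12,10,10,7,10,9,12,9]
j=5: data[5]=10 > 9 → no swap
j=6: data[6]=7 ≤ 9 → i=2, swap data[2],data[6] → [7,7,7,12,10,10,10,10,9,12,9]
j=7: data[7]=10 > 9 → no swap
j=8: data[8]=9 ≤ 9 → i=3, swap data[3],data[8] → [7,7,7,9,10,10,10,10,12,12,9]
j=9: data[9]=12 > 9 → no swap
final swap data[4],data[10] → [7,7,7,9,9,10,10,10,12,12,10]; return 4
p = 4; k-1 = 5 > 4 ⇒ right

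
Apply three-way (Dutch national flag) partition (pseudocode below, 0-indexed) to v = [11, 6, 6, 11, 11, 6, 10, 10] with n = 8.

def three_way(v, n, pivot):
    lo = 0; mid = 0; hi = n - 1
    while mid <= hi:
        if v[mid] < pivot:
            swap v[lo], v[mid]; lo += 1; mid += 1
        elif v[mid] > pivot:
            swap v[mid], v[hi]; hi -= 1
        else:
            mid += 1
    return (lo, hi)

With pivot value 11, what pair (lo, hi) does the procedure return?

(5, 7)

pivot = 11; lo=0, mid=0, hi=7
v[mid]=11=11: mid=1
v[mid]=6<11: swap v[0],v[1]; lo=1,mid=2 → [6, 11, 6, 11, 11, 6, 10, 10]
v[mid]=6<11: swap v[1],v[2]; lo=2,mid=3 → [6, 6, 11, 11, 11, 6, 10, 10]
v[mid]=11=11: mid=4
v[mid]=11=11: mid=5
v[mid]=6<11: swap v[2],v[5]; lo=3,mid=6 → [6, 6, 6, 11, 11, 11, 10, 10]
v[mid]=10<11: swap v[3],v[6]; lo=4,mid=7 → [6, 6, 6, 10, 11, 11, 11, 10]
v[mid]=10<11: swap v[4],v[7]; lo=5,mid=8 → [6, 6, 6, 10, 10, 11, 11, 11]
end: lo=5, hi=7; v = [6, 6, 6, 10, 10, 11, 11, 11]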